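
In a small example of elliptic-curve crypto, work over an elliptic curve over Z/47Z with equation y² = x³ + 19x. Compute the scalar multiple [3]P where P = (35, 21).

Repeated addition: build up to 3P.
2P: tangent at (35, 21): λ = (3·35² + 19)/(2·21) ≡ 28/42. 42⁻¹ ≡ 28 (mod 47) since 42·28 = 1176 ≡ 1, so λ ≡ 28·28 ≡ 32.
  x = λ² - 35 - 35 = 1024 - 70 ≡ 14; y = λ·(35 - 14) - 21 ≡ 40. → (14, 40)
3P: (14, 40) + (35, 21). λ = (21 - 40)/(35 - 14) ≡ 28/21 mod 47. 21⁻¹ ≡ 9 (mod 47), so λ ≡ 17.
  x = λ² - 14 - 35 = 289 - 49 ≡ 5; y = λ·(14 - 5) - 40 ≡ 19. → (5, 19)

(5, 19)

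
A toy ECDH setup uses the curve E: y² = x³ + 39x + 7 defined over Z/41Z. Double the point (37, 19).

(29, 36)

tangent at (37, 19): λ = (3·37² + 39)/(2·19) ≡ 5/38. 38⁻¹ ≡ 27 (mod 41) since 38·27 = 1026 ≡ 1, so λ ≡ 5·27 ≡ 12.
  x = λ² - 37 - 37 = 144 - 74 ≡ 29; y = λ·(37 - 29) - 19 ≡ 36. → (29, 36)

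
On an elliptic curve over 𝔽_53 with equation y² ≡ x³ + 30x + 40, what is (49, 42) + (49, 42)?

tangent at (49, 42): λ = (3·49² + 30)/(2·42) ≡ 25/31. 31⁻¹ ≡ 12 (mod 53), so λ ≡ 25·12 ≡ 35.
  x = λ² - 49 - 49 = 1225 - 98 ≡ 14; y = λ·(49 - 14) - 42 ≡ 17. → (14, 17)

(14, 17)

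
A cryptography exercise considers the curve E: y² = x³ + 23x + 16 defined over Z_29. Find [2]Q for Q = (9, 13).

(17, 10)

tangent at (9, 13): λ = (3·9² + 23)/(2·13) ≡ 5/26. 26⁻¹ ≡ 19 (mod 29), so λ ≡ 5·19 ≡ 8.
  x = λ² - 9 - 9 = 64 - 18 ≡ 17; y = λ·(9 - 17) - 13 ≡ 10. → (17, 10)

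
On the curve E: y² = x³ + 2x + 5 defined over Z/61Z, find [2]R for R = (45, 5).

(44, 11)

tangent at (45, 5): λ = (3·45² + 2)/(2·5) ≡ 38/10. 10⁻¹ ≡ 55 (mod 61), so λ ≡ 38·55 ≡ 16.
  x = λ² - 45 - 45 = 256 - 90 ≡ 44; y = λ·(45 - 44) - 5 ≡ 11. → (44, 11)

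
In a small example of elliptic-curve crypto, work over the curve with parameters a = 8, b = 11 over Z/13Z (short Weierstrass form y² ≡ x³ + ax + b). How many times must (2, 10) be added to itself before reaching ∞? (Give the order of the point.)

5

2P: tangent at (2, 10): λ = (3·2² + 8)/(2·10) ≡ 7/7. 7⁻¹ ≡ 2 (mod 13), so λ ≡ 7·2 ≡ 1.
  x = λ² - 2 - 2 = 1 - 4 ≡ 10; y = λ·(2 - 10) - 10 ≡ 8. → (10, 8)
3P: (10, 8) + (2, 10). λ = (10 - 8)/(2 - 10) ≡ 2/5 mod 13. 5⁻¹ ≡ 8 (mod 13), so λ ≡ 3.
  x = λ² - 10 - 2 = 9 - 12 ≡ 10; y = λ·(10 - 10) - 8 ≡ 5. → (10, 5)
4P: (10, 5) + (2, 10). λ = (10 - 5)/(2 - 10) ≡ 5/5 mod 13. 5⁻¹ ≡ 8 (mod 13), so λ ≡ 1.
  x = λ² - 10 - 2 = 1 - 12 ≡ 2; y = λ·(10 - 2) - 5 ≡ 3. → (2, 3)
5P: (2, 3) + (2, 10): same x and y₁ ≡ -y₂, so the sum is ∞.
5P = ∞, so the order is 5.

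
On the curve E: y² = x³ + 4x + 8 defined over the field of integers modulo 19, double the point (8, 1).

(12, 6)

tangent at (8, 1): λ = (3·8² + 4)/(2·1) ≡ 6/2. 2⁻¹ ≡ 10 (mod 19), so λ ≡ 6·10 ≡ 3.
  x = λ² - 8 - 8 = 9 - 16 ≡ 12; y = λ·(8 - 12) - 1 ≡ 6. → (12, 6)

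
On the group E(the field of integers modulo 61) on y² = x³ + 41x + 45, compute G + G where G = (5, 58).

tangent at (5, 58): λ = (3·5² + 41)/(2·58) ≡ 55/55. 55⁻¹ ≡ 10 (mod 61) since 55·10 = 550 ≡ 1, so λ ≡ 55·10 ≡ 1.
  x = λ² - 5 - 5 = 1 - 10 ≡ 52; y = λ·(5 - 52) - 58 ≡ 17. → (52, 17)

(52, 17)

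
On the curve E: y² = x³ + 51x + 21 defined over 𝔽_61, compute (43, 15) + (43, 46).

The two points share x = 43 and their y-coordinates satisfy 15 + 46 ≡ 0 (mod 61), so they are inverses. Their sum is the point at infinity.

O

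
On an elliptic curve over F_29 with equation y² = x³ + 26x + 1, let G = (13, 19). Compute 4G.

(6, 24)

Repeated addition: build up to 4G.
2G: tangent at (13, 19): λ = (3·13² + 26)/(2·19) ≡ 11/9. 9⁻¹ ≡ 13 (mod 29), so λ ≡ 11·13 ≡ 27.
  x = λ² - 13 - 13 = 729 - 26 ≡ 7; y = λ·(13 - 7) - 19 ≡ 27. → (7, 27)
3G: (7, 27) + (13, 19). λ = (19 - 27)/(13 - 7) ≡ 21/6 mod 29. 6⁻¹ ≡ 5 (mod 29), so λ ≡ 18.
  x = λ² - 7 - 13 = 324 - 20 ≡ 14; y = λ·(7 - 14) - 27 ≡ 21. → (14, 21)
4G: (14, 21) + (13, 19). λ = (19 - 21)/(13 - 14) ≡ 27/28 mod 29. 28⁻¹ ≡ 28 (mod 29), so λ ≡ 2.
  x = λ² - 14 - 13 = 4 - 27 ≡ 6; y = λ·(14 - 6) - 21 ≡ 24. → (6, 24)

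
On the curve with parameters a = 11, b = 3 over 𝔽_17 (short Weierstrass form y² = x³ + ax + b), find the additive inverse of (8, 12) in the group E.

(8, 5)

-(8, 12) = (8, -12 mod 17) = (8, 5).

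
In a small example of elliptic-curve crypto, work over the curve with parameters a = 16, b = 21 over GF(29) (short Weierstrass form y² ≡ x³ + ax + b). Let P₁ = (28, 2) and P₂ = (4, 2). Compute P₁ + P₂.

(28, 2) + (4, 2). λ = (2 - 2)/(4 - 28) ≡ 0/5 mod 29. 5⁻¹ ≡ 6 (mod 29) since 5·6 = 30 ≡ 1, so λ ≡ 0.
  x = λ² - 28 - 4 = 0 - 32 ≡ 26; y = λ·(28 - 26) - 2 ≡ 27. → (26, 27)

(26, 27)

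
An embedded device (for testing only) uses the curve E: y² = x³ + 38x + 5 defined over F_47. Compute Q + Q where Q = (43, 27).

tangent at (43, 27): λ = (3·43² + 38)/(2·27) ≡ 39/7. 7⁻¹ ≡ 27 (mod 47) since 7·27 = 189 ≡ 1, so λ ≡ 39·27 ≡ 19.
  x = λ² - 43 - 43 = 361 - 86 ≡ 40; y = λ·(43 - 40) - 27 ≡ 30. → (40, 30)

(40, 30)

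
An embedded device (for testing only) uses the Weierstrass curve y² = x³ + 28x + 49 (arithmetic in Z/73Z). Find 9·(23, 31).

(27, 11)

Write G = (23, 31).
Double-and-add on 9 = (1001)₂. Start with G = (23, 31) for the leading 1-bit.
double: tangent at (23, 31): λ = (3·23² + 28)/(2·31) ≡ 9/62. 62⁻¹ ≡ 53 (mod 73), so λ ≡ 9·53 ≡ 39.
  x = λ² - 23 - 23 = 1521 - 46 ≡ 15; y = λ·(23 - 15) - 31 ≡ 62. → (15, 62)
double: tangent at (15, 62): λ = (3·15² + 28)/(2·62) ≡ 46/51. 51⁻¹ ≡ 63 (mod 73), so λ ≡ 46·63 ≡ 51.
  x = λ² - 15 - 15 = 2601 - 30 ≡ 16; y = λ·(15 - 16) - 62 ≡ 33. → (16, 33)
double: tangent at (16, 33): λ = (3·16² + 28)/(2·33) ≡ 66/66. 66⁻¹ ≡ 52 (mod 73), so λ ≡ 66·52 ≡ 1.
  x = λ² - 16 - 16 = 1 - 32 ≡ 42; y = λ·(16 - 42) - 33 ≡ 14. → (42, 14)
add G: (42, 14) + (23, 31). λ = (31 - 14)/(23 - 42) ≡ 17/54 mod 73. 54⁻¹ ≡ 23 (mod 73), so λ ≡ 26.
  x = λ² - 42 - 23 = 676 - 65 ≡ 27; y = λ·(42 - 27) - 14 ≡ 11. → (27, 11)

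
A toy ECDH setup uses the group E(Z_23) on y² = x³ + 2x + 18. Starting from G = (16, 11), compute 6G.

Double-and-add on 6 = (110)₂. Start with G = (16, 11) for the leading 1-bit.
double: tangent at (16, 11): λ = (3·16² + 2)/(2·11) ≡ 11/22. 22⁻¹ ≡ 22 (mod 23), so λ ≡ 11·22 ≡ 12.
  x = λ² - 16 - 16 = 144 - 32 ≡ 20; y = λ·(16 - 20) - 11 ≡ 10. → (20, 10)
add G: (20, 10) + (16, 11). λ = (11 - 10)/(16 - 20) ≡ 1/19 mod 23. 19⁻¹ ≡ 17 (mod 23) since 19·17 = 323 ≡ 1, so λ ≡ 17.
  x = λ² - 20 - 16 = 289 - 36 ≡ 0; y = λ·(20 - 0) - 10 ≡ 8. → (0, 8)
double: tangent at (0, 8): λ = (3·0² + 2)/(2·8) ≡ 2/16. 16⁻¹ ≡ 13 (mod 23) since 16·13 = 208 ≡ 1, so λ ≡ 2·13 ≡ 3.
  x = λ² - 0 - 0 = 9 - 0 ≡ 9; y = λ·(0 - 9) - 8 ≡ 11. → (9, 11)

(9, 11)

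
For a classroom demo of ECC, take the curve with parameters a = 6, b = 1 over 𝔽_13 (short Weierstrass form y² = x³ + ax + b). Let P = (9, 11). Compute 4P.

O

Double-and-add on 4 = (100)₂. Start with P = (9, 11) for the leading 1-bit.
double: tangent at (9, 11): λ = (3·9² + 6)/(2·11) ≡ 2/9. 9⁻¹ ≡ 3 (mod 13) since 9·3 = 27 ≡ 1, so λ ≡ 2·3 ≡ 6.
  x = λ² - 9 - 9 = 36 - 18 ≡ 5; y = λ·(9 - 5) - 11 ≡ 0. → (5, 0)
double: (5, 0) + (5, 0): same x and y₁ ≡ -y₂, so the sum is O.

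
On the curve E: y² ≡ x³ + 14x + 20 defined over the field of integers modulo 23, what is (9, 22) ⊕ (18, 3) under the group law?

(9, 22) + (18, 3). λ = (3 - 22)/(18 - 9) ≡ 4/9 mod 23. 9⁻¹ ≡ 18 (mod 23), so λ ≡ 3.
  x = λ² - 9 - 18 = 9 - 27 ≡ 5; y = λ·(9 - 5) - 22 ≡ 13. → (5, 13)

(5, 13)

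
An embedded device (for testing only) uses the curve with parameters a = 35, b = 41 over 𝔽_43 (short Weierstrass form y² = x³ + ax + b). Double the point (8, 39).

(40, 9)

tangent at (8, 39): λ = (3·8² + 35)/(2·39) ≡ 12/35. 35⁻¹ ≡ 16 (mod 43), so λ ≡ 12·16 ≡ 20.
  x = λ² - 8 - 8 = 400 - 16 ≡ 40; y = λ·(8 - 40) - 39 ≡ 9. → (40, 9)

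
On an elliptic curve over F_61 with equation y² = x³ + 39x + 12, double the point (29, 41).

(3, 20)

tangent at (29, 41): λ = (3·29² + 39)/(2·41) ≡ 0/21. 21⁻¹ ≡ 32 (mod 61), so λ ≡ 0·32 ≡ 0.
  x = λ² - 29 - 29 = 0 - 58 ≡ 3; y = λ·(29 - 3) - 41 ≡ 20. → (3, 20)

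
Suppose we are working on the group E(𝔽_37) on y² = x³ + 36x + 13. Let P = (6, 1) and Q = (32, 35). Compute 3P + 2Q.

First 3P:
Repeated addition: build up to 3P.
2P: tangent at (6, 1): λ = (3·6² + 36)/(2·1) ≡ 33/2. 2⁻¹ ≡ 19 (mod 37), so λ ≡ 33·19 ≡ 35.
  x = λ² - 6 - 6 = 1225 - 12 ≡ 29; y = λ·(6 - 29) - 1 ≡ 8. → (29, 8)
3P: (29, 8) + (6, 1). λ = (1 - 8)/(6 - 29) ≡ 30/14 mod 37. 14⁻¹ ≡ 8 (mod 37), so λ ≡ 18.
  x = λ² - 29 - 6 = 324 - 35 ≡ 30; y = λ·(29 - 30) - 8 ≡ 11. → (30, 11)
3P = (30, 11).
Next 2Q:
Repeated addition: build up to 2Q.
2Q: tangent at (32, 35): λ = (3·32² + 36)/(2·35) ≡ 0/33. 33⁻¹ ≡ 9 (mod 37) since 33·9 = 297 ≡ 1, so λ ≡ 0·9 ≡ 0.
  x = λ² - 32 - 32 = 0 - 64 ≡ 10; y = λ·(32 - 10) - 35 ≡ 2. → (10, 2)
2Q = (10, 2).
Finally 3P + 2Q:
(30, 11) + (10, 2). λ = (2 - 11)/(10 - 30) ≡ 28/17 mod 37. 17⁻¹ ≡ 24 (mod 37), so λ ≡ 6.
  x = λ² - 30 - 10 = 36 - 40 ≡ 33; y = λ·(30 - 33) - 11 ≡ 8. → (33, 8)

(33, 8)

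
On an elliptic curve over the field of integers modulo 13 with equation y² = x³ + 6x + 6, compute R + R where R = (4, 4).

tangent at (4, 4): λ = (3·4² + 6)/(2·4) ≡ 2/8. 8⁻¹ ≡ 5 (mod 13) since 8·5 = 40 ≡ 1, so λ ≡ 2·5 ≡ 10.
  x = λ² - 4 - 4 = 100 - 8 ≡ 1; y = λ·(4 - 1) - 4 ≡ 0. → (1, 0)

(1, 0)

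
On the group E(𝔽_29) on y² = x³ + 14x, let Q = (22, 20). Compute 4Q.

Repeated addition: build up to 4Q.
2Q: tangent at (22, 20): λ = (3·22² + 14)/(2·20) ≡ 16/11. 11⁻¹ ≡ 8 (mod 29) since 11·8 = 88 ≡ 1, so λ ≡ 16·8 ≡ 12.
  x = λ² - 22 - 22 = 144 - 44 ≡ 13; y = λ·(22 - 13) - 20 ≡ 1. → (13, 1)
3Q: (13, 1) + (22, 20). λ = (20 - 1)/(22 - 13) ≡ 19/9 mod 29. 9⁻¹ ≡ 13 (mod 29) since 9·13 = 117 ≡ 1, so λ ≡ 15.
  x = λ² - 13 - 22 = 225 - 35 ≡ 16; y = λ·(13 - 16) - 1 ≡ 12. → (16, 12)
4Q: (16, 12) + (22, 20). λ = (20 - 12)/(22 - 16) ≡ 8/6 mod 29. 6⁻¹ ≡ 5 (mod 29), so λ ≡ 11.
  x = λ² - 16 - 22 = 121 - 38 ≡ 25; y = λ·(16 - 25) - 12 ≡ 5. → (25, 5)

(25, 5)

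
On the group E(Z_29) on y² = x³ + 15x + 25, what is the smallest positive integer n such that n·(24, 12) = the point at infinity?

2P: tangent at (24, 12): λ = (3·24² + 15)/(2·12) ≡ 3/24. 24⁻¹ ≡ 23 (mod 29) since 24·23 = 552 ≡ 1, so λ ≡ 3·23 ≡ 11.
  x = λ² - 24 - 24 = 121 - 48 ≡ 15; y = λ·(24 - 15) - 12 ≡ 0. → (15, 0)
3P: (15, 0) + (24, 12). λ = (12 - 0)/(24 - 15) ≡ 12/9 mod 29. 9⁻¹ ≡ 13 (mod 29) since 9·13 = 117 ≡ 1, so λ ≡ 11.
  x = λ² - 15 - 24 = 121 - 39 ≡ 24; y = λ·(15 - 24) - 0 ≡ 17. → (24, 17)
4P: (24, 17) + (24, 12): same x and y₁ ≡ -y₂, so the sum is the point at infinity.
4P = the point at infinity, so the order is 4.

4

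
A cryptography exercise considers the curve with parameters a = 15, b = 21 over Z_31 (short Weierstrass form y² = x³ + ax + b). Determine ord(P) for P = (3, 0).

2P: (3, 0) + (3, 0): same x and y₁ ≡ -y₂, so the sum is O.
2P = O, so the order is 2.

2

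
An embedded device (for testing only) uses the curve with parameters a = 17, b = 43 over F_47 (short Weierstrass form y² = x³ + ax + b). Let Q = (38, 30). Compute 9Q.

Repeated addition: build up to 9Q.
2Q: tangent at (38, 30): λ = (3·38² + 17)/(2·30) ≡ 25/13. 13⁻¹ ≡ 29 (mod 47), so λ ≡ 25·29 ≡ 20.
  x = λ² - 38 - 38 = 400 - 76 ≡ 42; y = λ·(38 - 42) - 30 ≡ 31. → (42, 31)
3Q: (42, 31) + (38, 30). λ = (30 - 31)/(38 - 42) ≡ 46/43 mod 47. 43⁻¹ ≡ 35 (mod 47) since 43·35 = 1505 ≡ 1, so λ ≡ 12.
  x = λ² - 42 - 38 = 144 - 80 ≡ 17; y = λ·(42 - 17) - 31 ≡ 34. → (17, 34)
4Q: (17, 34) + (38, 30). λ = (30 - 34)/(38 - 17) ≡ 43/21 mod 47. 21⁻¹ ≡ 9 (mod 47), so λ ≡ 11.
  x = λ² - 17 - 38 = 121 - 55 ≡ 19; y = λ·(17 - 19) - 34 ≡ 38. → (19, 38)
5Q: (19, 38) + (38, 30). λ = (30 - 38)/(38 - 19) ≡ 39/19 mod 47. 19⁻¹ ≡ 5 (mod 47) since 19·5 = 95 ≡ 1, so λ ≡ 7.
  x = λ² - 19 - 38 = 49 - 57 ≡ 39; y = λ·(19 - 39) - 38 ≡ 10. → (39, 10)
6Q: (39, 10) + (38, 30). λ = (30 - 10)/(38 - 39) ≡ 20/46 mod 47. 46⁻¹ ≡ 46 (mod 47), so λ ≡ 27.
  x = λ² - 39 - 38 = 729 - 77 ≡ 41; y = λ·(39 - 41) - 10 ≡ 30. → (41, 30)
7Q: (41, 30) + (38, 30). λ = (30 - 30)/(38 - 41) ≡ 0/44 mod 47. 44⁻¹ ≡ 31 (mod 47), so λ ≡ 0.
  x = λ² - 41 - 38 = 0 - 79 ≡ 15; y = λ·(41 - 15) - 30 ≡ 17. → (15, 17)
8Q: (15, 17) + (38, 30). λ = (30 - 17)/(38 - 15) ≡ 13/23 mod 47. 23⁻¹ ≡ 45 (mod 47) since 23·45 = 1035 ≡ 1, so λ ≡ 21.
  x = λ² - 15 - 38 = 441 - 53 ≡ 12; y = λ·(15 - 12) - 17 ≡ 46. → (12, 46)
9Q: (12, 46) + (38, 30). λ = (30 - 46)/(38 - 12) ≡ 31/26 mod 47. 26⁻¹ ≡ 38 (mod 47) since 26·38 = 988 ≡ 1, so λ ≡ 3.
  x = λ² - 12 - 38 = 9 - 50 ≡ 6; y = λ·(12 - 6) - 46 ≡ 19. → (6, 19)

(6, 19)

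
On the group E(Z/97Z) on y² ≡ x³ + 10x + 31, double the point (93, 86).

tangent at (93, 86): λ = (3·93² + 10)/(2·86) ≡ 58/75. 75⁻¹ ≡ 22 (mod 97) since 75·22 = 1650 ≡ 1, so λ ≡ 58·22 ≡ 15.
  x = λ² - 93 - 93 = 225 - 186 ≡ 39; y = λ·(93 - 39) - 86 ≡ 45. → (39, 45)

(39, 45)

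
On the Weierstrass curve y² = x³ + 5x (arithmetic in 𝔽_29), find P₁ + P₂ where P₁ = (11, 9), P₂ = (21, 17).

(22, 17)

(11, 9) + (21, 17). λ = (17 - 9)/(21 - 11) ≡ 8/10 mod 29. 10⁻¹ ≡ 3 (mod 29) since 10·3 = 30 ≡ 1, so λ ≡ 24.
  x = λ² - 11 - 21 = 576 - 32 ≡ 22; y = λ·(11 - 22) - 9 ≡ 17. → (22, 17)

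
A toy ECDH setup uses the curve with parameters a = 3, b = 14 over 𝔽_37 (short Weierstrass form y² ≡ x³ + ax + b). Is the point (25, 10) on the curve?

y² = 10² ≡ 26; x³ + 3x + 14 = 15714 ≡ 26 (mod 37). 26 = 26.

yes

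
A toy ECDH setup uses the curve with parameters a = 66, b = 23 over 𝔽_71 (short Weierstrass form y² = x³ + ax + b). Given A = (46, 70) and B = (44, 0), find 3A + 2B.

(62, 64)

First 3A:
Repeated addition: build up to 3A.
2A: tangent at (46, 70): λ = (3·46² + 66)/(2·70) ≡ 24/69. 69⁻¹ ≡ 35 (mod 71), so λ ≡ 24·35 ≡ 59.
  x = λ² - 46 - 46 = 3481 - 92 ≡ 52; y = λ·(46 - 52) - 70 ≡ 2. → (52, 2)
3A: (52, 2) + (46, 70). λ = (70 - 2)/(46 - 52) ≡ 68/65 mod 71. 65⁻¹ ≡ 59 (mod 71) since 65·59 = 3835 ≡ 1, so λ ≡ 36.
  x = λ² - 52 - 46 = 1296 - 98 ≡ 62; y = λ·(52 - 62) - 2 ≡ 64. → (62, 64)
3A = (62, 64).
Next 2B:
Repeated addition: build up to 2B.
2B: (44, 0) + (44, 0): same x and y₁ ≡ -y₂, so the sum is 𝒪.
2B = 𝒪.
Finally 3A + 2B:
(62, 64) + 𝒪 = (62, 64) (identity).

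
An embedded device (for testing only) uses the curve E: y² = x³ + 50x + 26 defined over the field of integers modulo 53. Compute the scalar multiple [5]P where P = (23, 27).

Double-and-add on 5 = (101)₂. Start with P = (23, 27) for the leading 1-bit.
double: tangent at (23, 27): λ = (3·23² + 50)/(2·27) ≡ 47/1. 1⁻¹ ≡ 1 (mod 53) since 1·1 = 1 ≡ 1, so λ ≡ 47·1 ≡ 47.
  x = λ² - 23 - 23 = 2209 - 46 ≡ 43; y = λ·(23 - 43) - 27 ≡ 40. → (43, 40)
double: tangent at (43, 40): λ = (3·43² + 50)/(2·40) ≡ 32/27. 27⁻¹ ≡ 2 (mod 53), so λ ≡ 32·2 ≡ 11.
  x = λ² - 43 - 43 = 121 - 86 ≡ 35; y = λ·(43 - 35) - 40 ≡ 48. → (35, 48)
add P: (35, 48) + (23, 27). λ = (27 - 48)/(23 - 35) ≡ 32/41 mod 53. 41⁻¹ ≡ 22 (mod 53) since 41·22 = 902 ≡ 1, so λ ≡ 15.
  x = λ² - 35 - 23 = 225 - 58 ≡ 8; y = λ·(35 - 8) - 48 ≡ 39. → (8, 39)

(8, 39)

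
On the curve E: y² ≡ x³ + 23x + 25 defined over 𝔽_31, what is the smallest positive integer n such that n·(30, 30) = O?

8

2P: tangent at (30, 30): λ = (3·30² + 23)/(2·30) ≡ 26/29. 29⁻¹ ≡ 15 (mod 31), so λ ≡ 26·15 ≡ 18.
  x = λ² - 30 - 30 = 324 - 60 ≡ 16; y = λ·(30 - 16) - 30 ≡ 5. → (16, 5)
3P: (16, 5) + (30, 30). λ = (30 - 5)/(30 - 16) ≡ 25/14 mod 31. 14⁻¹ ≡ 20 (mod 31), so λ ≡ 4.
  x = λ² - 16 - 30 = 16 - 46 ≡ 1; y = λ·(16 - 1) - 5 ≡ 24. → (1, 24)
4P: (1, 24) + (30, 30). λ = (30 - 24)/(30 - 1) ≡ 6/29 mod 31. 29⁻¹ ≡ 15 (mod 31) since 29·15 = 435 ≡ 1, so λ ≡ 28.
  x = λ² - 1 - 30 = 784 - 31 ≡ 9; y = λ·(1 - 9) - 24 ≡ 0. → (9, 0)
5P: (9, 0) + (30, 30). λ = (30 - 0)/(30 - 9) ≡ 30/21 mod 31. 21⁻¹ ≡ 3 (mod 31), so λ ≡ 28.
  x = λ² - 9 - 30 = 784 - 39 ≡ 1; y = λ·(9 - 1) - 0 ≡ 7. → (1, 7)
6P: (1, 7) + (30, 30). λ = (30 - 7)/(30 - 1) ≡ 23/29 mod 31. 29⁻¹ ≡ 15 (mod 31) since 29·15 = 435 ≡ 1, so λ ≡ 4.
  x = λ² - 1 - 30 = 16 - 31 ≡ 16; y = λ·(1 - 16) - 7 ≡ 26. → (16, 26)
7P: (16, 26) + (30, 30). λ = (30 - 26)/(30 - 16) ≡ 4/14 mod 31. 14⁻¹ ≡ 20 (mod 31), so λ ≡ 18.
  x = λ² - 16 - 30 = 324 - 46 ≡ 30; y = λ·(16 - 30) - 26 ≡ 1. → (30, 1)
8P: (30, 1) + (30, 30): same x and y₁ ≡ -y₂, so the sum is O.
8P = O, so the order is 8.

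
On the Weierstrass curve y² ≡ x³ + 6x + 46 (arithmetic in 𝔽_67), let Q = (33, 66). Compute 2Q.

(26, 36)

tangent at (33, 66): λ = (3·33² + 6)/(2·66) ≡ 57/65. 65⁻¹ ≡ 33 (mod 67), so λ ≡ 57·33 ≡ 5.
  x = λ² - 33 - 33 = 25 - 66 ≡ 26; y = λ·(33 - 26) - 66 ≡ 36. → (26, 36)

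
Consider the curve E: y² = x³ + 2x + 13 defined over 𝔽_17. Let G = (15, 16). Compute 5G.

(10, 9)

Repeated addition: build up to 5G.
2G: tangent at (15, 16): λ = (3·15² + 2)/(2·16) ≡ 14/15. 15⁻¹ ≡ 8 (mod 17), so λ ≡ 14·8 ≡ 10.
  x = λ² - 15 - 15 = 100 - 30 ≡ 2; y = λ·(15 - 2) - 16 ≡ 12. → (2, 12)
3G: (2, 12) + (15, 16). λ = (16 - 12)/(15 - 2) ≡ 4/13 mod 17. 13⁻¹ ≡ 4 (mod 17), so λ ≡ 16.
  x = λ² - 2 - 15 = 256 - 17 ≡ 1; y = λ·(2 - 1) - 12 ≡ 4. → (1, 4)
4G: (1, 4) + (15, 16). λ = (16 - 4)/(15 - 1) ≡ 12/14 mod 17. 14⁻¹ ≡ 11 (mod 17), so λ ≡ 13.
  x = λ² - 1 - 15 = 169 - 16 ≡ 0; y = λ·(1 - 0) - 4 ≡ 9. → (0, 9)
5G: (0, 9) + (15, 16). λ = (16 - 9)/(15 - 0) ≡ 7/15 mod 17. 15⁻¹ ≡ 8 (mod 17), so λ ≡ 5.
  x = λ² - 0 - 15 = 25 - 15 ≡ 10; y = λ·(0 - 10) - 9 ≡ 9. → (10, 9)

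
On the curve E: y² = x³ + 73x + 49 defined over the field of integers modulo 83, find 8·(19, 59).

Write G = (19, 59).
Double-and-add on 8 = (1000)₂. Start with G = (19, 59) for the leading 1-bit.
double: tangent at (19, 59): λ = (3·19² + 73)/(2·59) ≡ 77/35. 35⁻¹ ≡ 19 (mod 83), so λ ≡ 77·19 ≡ 52.
  x = λ² - 19 - 19 = 2704 - 38 ≡ 10; y = λ·(19 - 10) - 59 ≡ 77. → (10, 77)
double: tangent at (10, 77): λ = (3·10² + 73)/(2·77) ≡ 41/71. 71⁻¹ ≡ 76 (mod 83) since 71·76 = 5396 ≡ 1, so λ ≡ 41·76 ≡ 45.
  x = λ² - 10 - 10 = 2025 - 20 ≡ 13; y = λ·(10 - 13) - 77 ≡ 37. → (13, 37)
double: tangent at (13, 37): λ = (3·13² + 73)/(2·37) ≡ 82/74. 74⁻¹ ≡ 46 (mod 83) since 74·46 = 3404 ≡ 1, so λ ≡ 82·46 ≡ 37.
  x = λ² - 13 - 13 = 1369 - 26 ≡ 15; y = λ·(13 - 15) - 37 ≡ 55. → (15, 55)

(15, 55)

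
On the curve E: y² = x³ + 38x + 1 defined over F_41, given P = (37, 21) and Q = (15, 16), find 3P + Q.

First 3P:
Repeated addition: build up to 3P.
2P: tangent at (37, 21): λ = (3·37² + 38)/(2·21) ≡ 4/1. 1⁻¹ ≡ 1 (mod 41), so λ ≡ 4·1 ≡ 4.
  x = λ² - 37 - 37 = 16 - 74 ≡ 24; y = λ·(37 - 24) - 21 ≡ 31. → (24, 31)
3P: (24, 31) + (37, 21). λ = (21 - 31)/(37 - 24) ≡ 31/13 mod 41. 13⁻¹ ≡ 19 (mod 41) since 13·19 = 247 ≡ 1, so λ ≡ 15.
  x = λ² - 24 - 37 = 225 - 61 ≡ 0; y = λ·(24 - 0) - 31 ≡ 1. → (0, 1)
3P = (0, 1).
Finally 3P + Q:
(0, 1) + (15, 16). λ = (16 - 1)/(15 - 0) ≡ 15/15 mod 41. 15⁻¹ ≡ 11 (mod 41) since 15·11 = 165 ≡ 1, so λ ≡ 1.
  x = λ² - 0 - 15 = 1 - 15 ≡ 27; y = λ·(0 - 27) - 1 ≡ 13. → (27, 13)

(27, 13)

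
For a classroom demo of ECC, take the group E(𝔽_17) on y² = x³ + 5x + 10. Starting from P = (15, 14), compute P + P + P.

(16, 2)

Repeated addition: build up to 3P.
2P: tangent at (15, 14): λ = (3·15² + 5)/(2·14) ≡ 0/11. 11⁻¹ ≡ 14 (mod 17), so λ ≡ 0·14 ≡ 0.
  x = λ² - 15 - 15 = 0 - 30 ≡ 4; y = λ·(15 - 4) - 14 ≡ 3. → (4, 3)
3P: (4, 3) + (15, 14). λ = (14 - 3)/(15 - 4) ≡ 11/11 mod 17. 11⁻¹ ≡ 14 (mod 17) since 11·14 = 154 ≡ 1, so λ ≡ 1.
  x = λ² - 4 - 15 = 1 - 19 ≡ 16; y = λ·(4 - 16) - 3 ≡ 2. → (16, 2)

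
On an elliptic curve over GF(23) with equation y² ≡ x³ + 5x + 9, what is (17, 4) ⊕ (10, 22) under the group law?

(17, 4) + (10, 22). λ = (22 - 4)/(10 - 17) ≡ 18/16 mod 23. 16⁻¹ ≡ 13 (mod 23) since 16·13 = 208 ≡ 1, so λ ≡ 4.
  x = λ² - 17 - 10 = 16 - 27 ≡ 12; y = λ·(17 - 12) - 4 ≡ 16. → (12, 16)

(12, 16)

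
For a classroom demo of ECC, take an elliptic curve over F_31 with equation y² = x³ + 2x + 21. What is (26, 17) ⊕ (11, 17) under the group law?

(25, 14)

(26, 17) + (11, 17). λ = (17 - 17)/(11 - 26) ≡ 0/16 mod 31. 16⁻¹ ≡ 2 (mod 31) since 16·2 = 32 ≡ 1, so λ ≡ 0.
  x = λ² - 26 - 11 = 0 - 37 ≡ 25; y = λ·(26 - 25) - 17 ≡ 14. → (25, 14)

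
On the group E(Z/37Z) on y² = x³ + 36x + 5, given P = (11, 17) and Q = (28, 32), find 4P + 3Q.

(22, 30)

First 4P:
Double-and-add on 4 = (100)₂. Start with P = (11, 17) for the leading 1-bit.
double: tangent at (11, 17): λ = (3·11² + 36)/(2·17) ≡ 29/34. 34⁻¹ ≡ 12 (mod 37), so λ ≡ 29·12 ≡ 15.
  x = λ² - 11 - 11 = 225 - 22 ≡ 18; y = λ·(11 - 18) - 17 ≡ 26. → (18, 26)
double: tangent at (18, 26): λ = (3·18² + 36)/(2·26) ≡ 9/15. 15⁻¹ ≡ 5 (mod 37) since 15·5 = 75 ≡ 1, so λ ≡ 9·5 ≡ 8.
  x = λ² - 18 - 18 = 64 - 36 ≡ 28; y = λ·(18 - 28) - 26 ≡ 5. → (28, 5)
4P = (28, 5).
Next 3Q:
Repeated addition: build up to 3Q.
2Q: tangent at (28, 32): λ = (3·28² + 36)/(2·32) ≡ 20/27. 27⁻¹ ≡ 11 (mod 37) since 27·11 = 297 ≡ 1, so λ ≡ 20·11 ≡ 35.
  x = λ² - 28 - 28 = 1225 - 56 ≡ 22; y = λ·(28 - 22) - 32 ≡ 30. → (22, 30)
3Q: (22, 30) + (28, 32). λ = (32 - 30)/(28 - 22) ≡ 2/6 mod 37. 6⁻¹ ≡ 31 (mod 37), so λ ≡ 25.
  x = λ² - 22 - 28 = 625 - 50 ≡ 20; y = λ·(22 - 20) - 30 ≡ 20. → (20, 20)
3Q = (20, 20).
Finally 4P + 3Q:
(28, 5) + (20, 20). λ = (20 - 5)/(20 - 28) ≡ 15/29 mod 37. 29⁻¹ ≡ 23 (mod 37), so λ ≡ 12.
  x = λ² - 28 - 20 = 144 - 48 ≡ 22; y = λ·(28 - 22) - 5 ≡ 30. → (22, 30)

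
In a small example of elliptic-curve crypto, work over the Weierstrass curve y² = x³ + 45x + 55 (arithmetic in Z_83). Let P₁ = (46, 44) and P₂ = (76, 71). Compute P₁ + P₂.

(39, 37)

(46, 44) + (76, 71). λ = (71 - 44)/(76 - 46) ≡ 27/30 mod 83. 30⁻¹ ≡ 36 (mod 83) since 30·36 = 1080 ≡ 1, so λ ≡ 59.
  x = λ² - 46 - 76 = 3481 - 122 ≡ 39; y = λ·(46 - 39) - 44 ≡ 37. → (39, 37)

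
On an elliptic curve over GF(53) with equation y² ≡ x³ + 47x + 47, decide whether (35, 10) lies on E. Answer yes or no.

yes

y² = 10² ≡ 47; x³ + 47x + 47 = 44567 ≡ 47 (mod 53). 47 = 47.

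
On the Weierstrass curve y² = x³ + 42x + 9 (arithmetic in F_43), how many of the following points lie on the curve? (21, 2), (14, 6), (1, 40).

(21, 2): 2² ≡ 4, rhs ≡ 4 → on.
(14, 6): 6² ≡ 36, rhs ≡ 30 → off.
(1, 40): 40² ≡ 9, rhs ≡ 9 → on.

2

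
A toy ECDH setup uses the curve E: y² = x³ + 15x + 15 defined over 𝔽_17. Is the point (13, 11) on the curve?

no

y² = 11² ≡ 2; x³ + 15x + 15 = 2407 ≡ 10 (mod 17). 2 ≠ 10.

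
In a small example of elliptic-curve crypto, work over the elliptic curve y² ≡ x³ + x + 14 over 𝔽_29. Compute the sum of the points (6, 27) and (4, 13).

(6, 27) + (4, 13). λ = (13 - 27)/(4 - 6) ≡ 15/27 mod 29. 27⁻¹ ≡ 14 (mod 29) since 27·14 = 378 ≡ 1, so λ ≡ 7.
  x = λ² - 6 - 4 = 49 - 10 ≡ 10; y = λ·(6 - 10) - 27 ≡ 3. → (10, 3)

(10, 3)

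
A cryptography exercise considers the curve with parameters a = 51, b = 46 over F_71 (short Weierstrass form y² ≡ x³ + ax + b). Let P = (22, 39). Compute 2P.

tangent at (22, 39): λ = (3·22² + 51)/(2·39) ≡ 12/7. 7⁻¹ ≡ 61 (mod 71) since 7·61 = 427 ≡ 1, so λ ≡ 12·61 ≡ 22.
  x = λ² - 22 - 22 = 484 - 44 ≡ 14; y = λ·(22 - 14) - 39 ≡ 66. → (14, 66)

(14, 66)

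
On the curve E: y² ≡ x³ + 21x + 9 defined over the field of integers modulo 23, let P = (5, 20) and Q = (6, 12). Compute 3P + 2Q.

(0, 20)

First 3P:
Repeated addition: build up to 3P.
2P: tangent at (5, 20): λ = (3·5² + 21)/(2·20) ≡ 4/17. 17⁻¹ ≡ 19 (mod 23) since 17·19 = 323 ≡ 1, so λ ≡ 4·19 ≡ 7.
  x = λ² - 5 - 5 = 49 - 10 ≡ 16; y = λ·(5 - 16) - 20 ≡ 18. → (16, 18)
3P: (16, 18) + (5, 20). λ = (20 - 18)/(5 - 16) ≡ 2/12 mod 23. 12⁻¹ ≡ 2 (mod 23), so λ ≡ 4.
  x = λ² - 16 - 5 = 16 - 21 ≡ 18; y = λ·(16 - 18) - 18 ≡ 20. → (18, 20)
3P = (18, 20).
Next 2Q:
Repeated addition: build up to 2Q.
2Q: tangent at (6, 12): λ = (3·6² + 21)/(2·12) ≡ 14/1. 1⁻¹ ≡ 1 (mod 23), so λ ≡ 14·1 ≡ 14.
  x = λ² - 6 - 6 = 196 - 12 ≡ 0; y = λ·(6 - 0) - 12 ≡ 3. → (0, 3)
2Q = (0, 3).
Finally 3P + 2Q:
(18, 20) + (0, 3). λ = (3 - 20)/(0 - 18) ≡ 6/5 mod 23. 5⁻¹ ≡ 14 (mod 23) since 5·14 = 70 ≡ 1, so λ ≡ 15.
  x = λ² - 18 - 0 = 225 - 18 ≡ 0; y = λ·(18 - 0) - 20 ≡ 20. → (0, 20)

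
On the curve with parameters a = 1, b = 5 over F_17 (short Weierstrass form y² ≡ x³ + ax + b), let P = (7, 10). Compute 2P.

(2, 10)

tangent at (7, 10): λ = (3·7² + 1)/(2·10) ≡ 12/3. 3⁻¹ ≡ 6 (mod 17), so λ ≡ 12·6 ≡ 4.
  x = λ² - 7 - 7 = 16 - 14 ≡ 2; y = λ·(7 - 2) - 10 ≡ 10. → (2, 10)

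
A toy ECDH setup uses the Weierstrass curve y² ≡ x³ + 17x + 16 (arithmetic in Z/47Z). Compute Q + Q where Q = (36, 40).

tangent at (36, 40): λ = (3·36² + 17)/(2·40) ≡ 4/33. 33⁻¹ ≡ 10 (mod 47) since 33·10 = 330 ≡ 1, so λ ≡ 4·10 ≡ 40.
  x = λ² - 36 - 36 = 1600 - 72 ≡ 24; y = λ·(36 - 24) - 40 ≡ 17. → (24, 17)

(24, 17)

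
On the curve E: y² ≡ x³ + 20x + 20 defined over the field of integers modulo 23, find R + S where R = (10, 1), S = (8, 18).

(14, 10)

(10, 1) + (8, 18). λ = (18 - 1)/(8 - 10) ≡ 17/21 mod 23. 21⁻¹ ≡ 11 (mod 23), so λ ≡ 3.
  x = λ² - 10 - 8 = 9 - 18 ≡ 14; y = λ·(10 - 14) - 1 ≡ 10. → (14, 10)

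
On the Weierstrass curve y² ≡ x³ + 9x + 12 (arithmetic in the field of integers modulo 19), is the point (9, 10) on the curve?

yes

y² = 10² ≡ 5; x³ + 9x + 12 = 822 ≡ 5 (mod 19). 5 = 5.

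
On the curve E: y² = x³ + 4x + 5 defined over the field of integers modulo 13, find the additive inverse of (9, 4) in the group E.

-(9, 4) = (9, -4 mod 13) = (9, 9).

(9, 9)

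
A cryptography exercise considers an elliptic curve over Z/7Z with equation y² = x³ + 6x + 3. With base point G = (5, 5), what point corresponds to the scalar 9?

O

Double-and-add on 9 = (1001)₂. Start with G = (5, 5) for the leading 1-bit.
double: tangent at (5, 5): λ = (3·5² + 6)/(2·5) ≡ 4/3. 3⁻¹ ≡ 5 (mod 7), so λ ≡ 4·5 ≡ 6.
  x = λ² - 5 - 5 = 36 - 10 ≡ 5; y = λ·(5 - 5) - 5 ≡ 2. → (5, 2)
double: tangent at (5, 2): λ = (3·5² + 6)/(2·2) ≡ 4/4. 4⁻¹ ≡ 2 (mod 7), so λ ≡ 4·2 ≡ 1.
  x = λ² - 5 - 5 = 1 - 10 ≡ 5; y = λ·(5 - 5) - 2 ≡ 5. → (5, 5)
double: tangent at (5, 5): λ = (3·5² + 6)/(2·5) ≡ 4/3. 3⁻¹ ≡ 5 (mod 7), so λ ≡ 4·5 ≡ 6.
  x = λ² - 5 - 5 = 36 - 10 ≡ 5; y = λ·(5 - 5) - 5 ≡ 2. → (5, 2)
add G: (5, 2) + (5, 5): same x and y₁ ≡ -y₂, so the sum is the point at infinity.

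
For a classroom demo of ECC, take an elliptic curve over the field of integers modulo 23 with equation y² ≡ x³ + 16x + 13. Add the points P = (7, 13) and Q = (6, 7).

(7, 13) + (6, 7). λ = (7 - 13)/(6 - 7) ≡ 17/22 mod 23. 22⁻¹ ≡ 22 (mod 23) since 22·22 = 484 ≡ 1, so λ ≡ 6.
  x = λ² - 7 - 6 = 36 - 13 ≡ 0; y = λ·(7 - 0) - 13 ≡ 6. → (0, 6)

(0, 6)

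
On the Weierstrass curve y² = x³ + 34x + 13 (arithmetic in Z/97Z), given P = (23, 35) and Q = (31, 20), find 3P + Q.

First 3P:
Repeated addition: build up to 3P.
2P: tangent at (23, 35): λ = (3·23² + 34)/(2·35) ≡ 69/70. 70⁻¹ ≡ 79 (mod 97) since 70·79 = 5530 ≡ 1, so λ ≡ 69·79 ≡ 19.
  x = λ² - 23 - 23 = 361 - 46 ≡ 24; y = λ·(23 - 24) - 35 ≡ 43. → (24, 43)
3P: (24, 43) + (23, 35). λ = (35 - 43)/(23 - 24) ≡ 89/96 mod 97. 96⁻¹ ≡ 96 (mod 97), so λ ≡ 8.
  x = λ² - 24 - 23 = 64 - 47 ≡ 17; y = λ·(24 - 17) - 43 ≡ 13. → (17, 13)
3P = (17, 13).
Finally 3P + Q:
(17, 13) + (31, 20). λ = (20 - 13)/(31 - 17) ≡ 7/14 mod 97. 14⁻¹ ≡ 7 (mod 97), so λ ≡ 49.
  x = λ² - 17 - 31 = 2401 - 48 ≡ 25; y = λ·(17 - 25) - 13 ≡ 80. → (25, 80)

(25, 80)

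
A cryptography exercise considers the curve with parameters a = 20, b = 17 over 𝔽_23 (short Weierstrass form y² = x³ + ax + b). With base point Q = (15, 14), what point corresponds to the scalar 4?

(5, 14)

Double-and-add on 4 = (100)₂. Start with Q = (15, 14) for the leading 1-bit.
double: tangent at (15, 14): λ = (3·15² + 20)/(2·14) ≡ 5/5. 5⁻¹ ≡ 14 (mod 23), so λ ≡ 5·14 ≡ 1.
  x = λ² - 15 - 15 = 1 - 30 ≡ 17; y = λ·(15 - 17) - 14 ≡ 7. → (17, 7)
double: tangent at (17, 7): λ = (3·17² + 20)/(2·7) ≡ 13/14. 14⁻¹ ≡ 5 (mod 23), so λ ≡ 13·5 ≡ 19.
  x = λ² - 17 - 17 = 361 - 34 ≡ 5; y = λ·(17 - 5) - 7 ≡ 14. → (5, 14)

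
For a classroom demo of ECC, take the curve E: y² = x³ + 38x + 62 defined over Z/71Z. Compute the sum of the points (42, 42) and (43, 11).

(24, 39)

(42, 42) + (43, 11). λ = (11 - 42)/(43 - 42) ≡ 40/1 mod 71. 1⁻¹ ≡ 1 (mod 71), so λ ≡ 40.
  x = λ² - 42 - 43 = 1600 - 85 ≡ 24; y = λ·(42 - 24) - 42 ≡ 39. → (24, 39)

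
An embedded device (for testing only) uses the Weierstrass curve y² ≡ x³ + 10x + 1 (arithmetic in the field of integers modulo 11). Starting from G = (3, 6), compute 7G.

(10, 10)

Double-and-add on 7 = (111)₂. Start with G = (3, 6) for the leading 1-bit.
double: tangent at (3, 6): λ = (3·3² + 10)/(2·6) ≡ 4/1. 1⁻¹ ≡ 1 (mod 11) since 1·1 = 1 ≡ 1, so λ ≡ 4·1 ≡ 4.
  x = λ² - 3 - 3 = 16 - 6 ≡ 10; y = λ·(3 - 10) - 6 ≡ 10. → (10, 10)
add G: (10, 10) + (3, 6). λ = (6 - 10)/(3 - 10) ≡ 7/4 mod 11. 4⁻¹ ≡ 3 (mod 11), so λ ≡ 10.
  x = λ² - 10 - 3 = 100 - 13 ≡ 10; y = λ·(10 - 10) - 10 ≡ 1. → (10, 1)
double: tangent at (10, 1): λ = (3·10² + 10)/(2·1) ≡ 2/2. 2⁻¹ ≡ 6 (mod 11), so λ ≡ 2·6 ≡ 1.
  x = λ² - 10 - 10 = 1 - 20 ≡ 3; y = λ·(10 - 3) - 1 ≡ 6. → (3, 6)
add G: tangent at (3, 6): λ = (3·3² + 10)/(2·6) ≡ 4/1. 1⁻¹ ≡ 1 (mod 11) since 1·1 = 1 ≡ 1, so λ ≡ 4·1 ≡ 4.
  x = λ² - 3 - 3 = 16 - 6 ≡ 10; y = λ·(3 - 10) - 6 ≡ 10. → (10, 10)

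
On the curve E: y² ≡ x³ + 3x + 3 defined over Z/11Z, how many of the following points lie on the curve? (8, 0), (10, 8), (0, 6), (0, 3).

2

(8, 0): 0² ≡ 0, rhs ≡ 0 → on.
(10, 8): 8² ≡ 9, rhs ≡ 10 → off.
(0, 6): 6² ≡ 3, rhs ≡ 3 → on.
(0, 3): 3² ≡ 9, rhs ≡ 3 → off.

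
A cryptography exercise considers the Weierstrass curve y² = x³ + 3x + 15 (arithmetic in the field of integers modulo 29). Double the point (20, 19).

tangent at (20, 19): λ = (3·20² + 3)/(2·19) ≡ 14/9. 9⁻¹ ≡ 13 (mod 29), so λ ≡ 14·13 ≡ 8.
  x = λ² - 20 - 20 = 64 - 40 ≡ 24; y = λ·(20 - 24) - 19 ≡ 7. → (24, 7)

(24, 7)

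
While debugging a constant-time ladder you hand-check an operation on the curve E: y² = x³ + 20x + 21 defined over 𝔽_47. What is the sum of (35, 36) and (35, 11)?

O

The two points share x = 35 and their y-coordinates satisfy 36 + 11 ≡ 0 (mod 47), so they are inverses. Their sum is the point at infinity.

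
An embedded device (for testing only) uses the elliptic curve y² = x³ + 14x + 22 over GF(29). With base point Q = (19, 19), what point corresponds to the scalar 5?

(28, 23)

Double-and-add on 5 = (101)₂. Start with Q = (19, 19) for the leading 1-bit.
double: tangent at (19, 19): λ = (3·19² + 14)/(2·19) ≡ 24/9. 9⁻¹ ≡ 13 (mod 29), so λ ≡ 24·13 ≡ 22.
  x = λ² - 19 - 19 = 484 - 38 ≡ 11; y = λ·(19 - 11) - 19 ≡ 12. → (11, 12)
double: tangent at (11, 12): λ = (3·11² + 14)/(2·12) ≡ 0/24. 24⁻¹ ≡ 23 (mod 29), so λ ≡ 0·23 ≡ 0.
  x = λ² - 11 - 11 = 0 - 22 ≡ 7; y = λ·(11 - 7) - 12 ≡ 17. → (7, 17)
add Q: (7, 17) + (19, 19). λ = (19 - 17)/(19 - 7) ≡ 2/12 mod 29. 12⁻¹ ≡ 17 (mod 29), so λ ≡ 5.
  x = λ² - 7 - 19 = 25 - 26 ≡ 28; y = λ·(7 - 28) - 17 ≡ 23. → (28, 23)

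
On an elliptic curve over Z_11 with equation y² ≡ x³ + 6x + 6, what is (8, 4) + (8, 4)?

(6, 7)

tangent at (8, 4): λ = (3·8² + 6)/(2·4) ≡ 0/8. 8⁻¹ ≡ 7 (mod 11), so λ ≡ 0·7 ≡ 0.
  x = λ² - 8 - 8 = 0 - 16 ≡ 6; y = λ·(8 - 6) - 4 ≡ 7. → (6, 7)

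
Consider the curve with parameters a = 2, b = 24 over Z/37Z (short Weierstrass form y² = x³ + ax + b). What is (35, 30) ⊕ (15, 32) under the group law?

(34, 18)

(35, 30) + (15, 32). λ = (32 - 30)/(15 - 35) ≡ 2/17 mod 37. 17⁻¹ ≡ 24 (mod 37), so λ ≡ 11.
  x = λ² - 35 - 15 = 121 - 50 ≡ 34; y = λ·(35 - 34) - 30 ≡ 18. → (34, 18)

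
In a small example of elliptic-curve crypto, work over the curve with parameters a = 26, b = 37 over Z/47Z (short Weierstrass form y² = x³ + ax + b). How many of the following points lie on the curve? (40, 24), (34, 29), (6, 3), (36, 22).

0

(40, 24): 24² ≡ 12, rhs ≡ 29 → off.
(34, 29): 29² ≡ 42, rhs ≡ 40 → off.
(6, 3): 3² ≡ 9, rhs ≡ 33 → off.
(36, 22): 22² ≡ 14, rhs ≡ 18 → off.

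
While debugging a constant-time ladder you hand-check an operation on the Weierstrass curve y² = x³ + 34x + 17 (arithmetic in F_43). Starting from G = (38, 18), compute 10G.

(17, 2)

Repeated addition: build up to 10G.
2G: tangent at (38, 18): λ = (3·38² + 34)/(2·18) ≡ 23/36. 36⁻¹ ≡ 6 (mod 43) since 36·6 = 216 ≡ 1, so λ ≡ 23·6 ≡ 9.
  x = λ² - 38 - 38 = 81 - 76 ≡ 5; y = λ·(38 - 5) - 18 ≡ 21. → (5, 21)
3G: (5, 21) + (38, 18). λ = (18 - 21)/(38 - 5) ≡ 40/33 mod 43. 33⁻¹ ≡ 30 (mod 43) since 33·30 = 990 ≡ 1, so λ ≡ 39.
  x = λ² - 5 - 38 = 1521 - 43 ≡ 16; y = λ·(5 - 16) - 21 ≡ 23. → (16, 23)
4G: (16, 23) + (38, 18). λ = (18 - 23)/(38 - 16) ≡ 38/22 mod 43. 22⁻¹ ≡ 2 (mod 43) since 22·2 = 44 ≡ 1, so λ ≡ 33.
  x = λ² - 16 - 38 = 1089 - 54 ≡ 3; y = λ·(16 - 3) - 23 ≡ 19. → (3, 19)
5G: (3, 19) + (38, 18). λ = (18 - 19)/(38 - 3) ≡ 42/35 mod 43. 35⁻¹ ≡ 16 (mod 43), so λ ≡ 27.
  x = λ² - 3 - 38 = 729 - 41 ≡ 0; y = λ·(3 - 0) - 19 ≡ 19. → (0, 19)
6G: (0, 19) + (38, 18). λ = (18 - 19)/(38 - 0) ≡ 42/38 mod 43. 38⁻¹ ≡ 17 (mod 43) since 38·17 = 646 ≡ 1, so λ ≡ 26.
  x = λ² - 0 - 38 = 676 - 38 ≡ 36; y = λ·(0 - 36) - 19 ≡ 34. → (36, 34)
7G: (36, 34) + (38, 18). λ = (18 - 34)/(38 - 36) ≡ 27/2 mod 43. 2⁻¹ ≡ 22 (mod 43), so λ ≡ 35.
  x = λ² - 36 - 38 = 1225 - 74 ≡ 33; y = λ·(36 - 33) - 34 ≡ 28. → (33, 28)
8G: (33, 28) + (38, 18). λ = (18 - 28)/(38 - 33) ≡ 33/5 mod 43. 5⁻¹ ≡ 26 (mod 43) since 5·26 = 130 ≡ 1, so λ ≡ 41.
  x = λ² - 33 - 38 = 1681 - 71 ≡ 19; y = λ·(33 - 19) - 28 ≡ 30. → (19, 30)
9G: (19, 30) + (38, 18). λ = (18 - 30)/(38 - 19) ≡ 31/19 mod 43. 19⁻¹ ≡ 34 (mod 43), so λ ≡ 22.
  x = λ² - 19 - 38 = 484 - 57 ≡ 40; y = λ·(19 - 40) - 30 ≡ 24. → (40, 24)
10G: (40, 24) + (38, 18). λ = (18 - 24)/(38 - 40) ≡ 37/41 mod 43. 41⁻¹ ≡ 21 (mod 43), so λ ≡ 3.
  x = λ² - 40 - 38 = 9 - 78 ≡ 17; y = λ·(40 - 17) - 24 ≡ 2. → (17, 2)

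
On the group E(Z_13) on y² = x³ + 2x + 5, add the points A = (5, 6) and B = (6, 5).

(5, 6) + (6, 5). λ = (5 - 6)/(6 - 5) ≡ 12/1 mod 13. 1⁻¹ ≡ 1 (mod 13), so λ ≡ 12.
  x = λ² - 5 - 6 = 144 - 11 ≡ 3; y = λ·(5 - 3) - 6 ≡ 5. → (3, 5)

(3, 5)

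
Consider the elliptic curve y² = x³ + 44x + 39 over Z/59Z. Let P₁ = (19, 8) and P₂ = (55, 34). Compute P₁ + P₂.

(19, 8) + (55, 34). λ = (34 - 8)/(55 - 19) ≡ 26/36 mod 59. 36⁻¹ ≡ 41 (mod 59), so λ ≡ 4.
  x = λ² - 19 - 55 = 16 - 74 ≡ 1; y = λ·(19 - 1) - 8 ≡ 5. → (1, 5)

(1, 5)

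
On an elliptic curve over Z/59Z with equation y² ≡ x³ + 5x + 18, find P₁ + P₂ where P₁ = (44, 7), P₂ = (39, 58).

(44, 7) + (39, 58). λ = (58 - 7)/(39 - 44) ≡ 51/54 mod 59. 54⁻¹ ≡ 47 (mod 59) since 54·47 = 2538 ≡ 1, so λ ≡ 37.
  x = λ² - 44 - 39 = 1369 - 83 ≡ 47; y = λ·(44 - 47) - 7 ≡ 0. → (47, 0)

(47, 0)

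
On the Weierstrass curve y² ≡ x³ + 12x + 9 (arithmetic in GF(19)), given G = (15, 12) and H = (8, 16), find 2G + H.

(11, 3)

First 2G:
Repeated addition: build up to 2G.
2G: tangent at (15, 12): λ = (3·15² + 12)/(2·12) ≡ 3/5. 5⁻¹ ≡ 4 (mod 19) since 5·4 = 20 ≡ 1, so λ ≡ 3·4 ≡ 12.
  x = λ² - 15 - 15 = 144 - 30 ≡ 0; y = λ·(15 - 0) - 12 ≡ 16. → (0, 16)
2G = (0, 16).
Finally 2G + H:
(0, 16) + (8, 16). λ = (16 - 16)/(8 - 0) ≡ 0/8 mod 19. 8⁻¹ ≡ 12 (mod 19), so λ ≡ 0.
  x = λ² - 0 - 8 = 0 - 8 ≡ 11; y = λ·(0 - 11) - 16 ≡ 3. → (11, 3)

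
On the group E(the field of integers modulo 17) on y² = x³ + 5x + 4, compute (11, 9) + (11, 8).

O

The two points share x = 11 and their y-coordinates satisfy 9 + 8 ≡ 0 (mod 17), so they are inverses. Their sum is 𝒪.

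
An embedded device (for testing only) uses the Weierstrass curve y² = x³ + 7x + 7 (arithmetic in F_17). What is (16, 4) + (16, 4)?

tangent at (16, 4): λ = (3·16² + 7)/(2·4) ≡ 10/8. 8⁻¹ ≡ 15 (mod 17), so λ ≡ 10·15 ≡ 14.
  x = λ² - 16 - 16 = 196 - 32 ≡ 11; y = λ·(16 - 11) - 4 ≡ 15. → (11, 15)

(11, 15)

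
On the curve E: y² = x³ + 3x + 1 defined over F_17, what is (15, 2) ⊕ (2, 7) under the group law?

(9, 14)

(15, 2) + (2, 7). λ = (7 - 2)/(2 - 15) ≡ 5/4 mod 17. 4⁻¹ ≡ 13 (mod 17) since 4·13 = 52 ≡ 1, so λ ≡ 14.
  x = λ² - 15 - 2 = 196 - 17 ≡ 9; y = λ·(15 - 9) - 2 ≡ 14. → (9, 14)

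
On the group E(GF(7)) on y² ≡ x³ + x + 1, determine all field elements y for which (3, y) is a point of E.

none

x³ + 1x + 1 = 31 ≡ 3 (mod 7).
3 is a non-residue mod 7; no y exists.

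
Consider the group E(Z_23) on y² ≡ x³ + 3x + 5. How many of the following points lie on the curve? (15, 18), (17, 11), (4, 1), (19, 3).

0

(15, 18): 18² ≡ 2, rhs ≡ 21 → off.
(17, 11): 11² ≡ 6, rhs ≡ 1 → off.
(4, 1): 1² ≡ 1, rhs ≡ 12 → off.
(19, 3): 3² ≡ 9, rhs ≡ 21 → off.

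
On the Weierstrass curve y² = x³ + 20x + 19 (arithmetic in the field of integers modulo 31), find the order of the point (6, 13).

3

2P: tangent at (6, 13): λ = (3·6² + 20)/(2·13) ≡ 4/26. 26⁻¹ ≡ 6 (mod 31), so λ ≡ 4·6 ≡ 24.
  x = λ² - 6 - 6 = 576 - 12 ≡ 6; y = λ·(6 - 6) - 13 ≡ 18. → (6, 18)
3P: (6, 18) + (6, 13): same x and y₁ ≡ -y₂, so the sum is ∞.
3P = ∞, so the order is 3.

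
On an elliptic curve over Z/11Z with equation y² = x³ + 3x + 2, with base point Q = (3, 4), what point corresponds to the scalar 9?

(4, 1)

Repeated addition: build up to 9Q.
2Q: tangent at (3, 4): λ = (3·3² + 3)/(2·4) ≡ 8/8. 8⁻¹ ≡ 7 (mod 11) since 8·7 = 56 ≡ 1, so λ ≡ 8·7 ≡ 1.
  x = λ² - 3 - 3 = 1 - 6 ≡ 6; y = λ·(3 - 6) - 4 ≡ 4. → (6, 4)
3Q: (6, 4) + (3, 4). λ = (4 - 4)/(3 - 6) ≡ 0/8 mod 11. 8⁻¹ ≡ 7 (mod 11) since 8·7 = 56 ≡ 1, so λ ≡ 0.
  x = λ² - 6 - 3 = 0 - 9 ≡ 2; y = λ·(6 - 2) - 4 ≡ 7. → (2, 7)
4Q: (2, 7) + (3, 4). λ = (4 - 7)/(3 - 2) ≡ 8/1 mod 11. 1⁻¹ ≡ 1 (mod 11), so λ ≡ 8.
  x = λ² - 2 - 3 = 64 - 5 ≡ 4; y = λ·(2 - 4) - 7 ≡ 10. → (4, 10)
5Q: (4, 10) + (3, 4). λ = (4 - 10)/(3 - 4) ≡ 5/10 mod 11. 10⁻¹ ≡ 10 (mod 11) since 10·10 = 100 ≡ 1, so λ ≡ 6.
  x = λ² - 4 - 3 = 36 - 7 ≡ 7; y = λ·(4 - 7) - 10 ≡ 5. → (7, 5)
6Q: (7, 5) + (3, 4). λ = (4 - 5)/(3 - 7) ≡ 10/7 mod 11. 7⁻¹ ≡ 8 (mod 11), so λ ≡ 3.
  x = λ² - 7 - 3 = 9 - 10 ≡ 10; y = λ·(7 - 10) - 5 ≡ 8. → (10, 8)
7Q: (10, 8) + (3, 4). λ = (4 - 8)/(3 - 10) ≡ 7/4 mod 11. 4⁻¹ ≡ 3 (mod 11) since 4·3 = 12 ≡ 1, so λ ≡ 10.
  x = λ² - 10 - 3 = 100 - 13 ≡ 10; y = λ·(10 - 10) - 8 ≡ 3. → (10, 3)
8Q: (10, 3) + (3, 4). λ = (4 - 3)/(3 - 10) ≡ 1/4 mod 11. 4⁻¹ ≡ 3 (mod 11), so λ ≡ 3.
  x = λ² - 10 - 3 = 9 - 13 ≡ 7; y = λ·(10 - 7) - 3 ≡ 6. → (7, 6)
9Q: (7, 6) + (3, 4). λ = (4 - 6)/(3 - 7) ≡ 9/7 mod 11. 7⁻¹ ≡ 8 (mod 11), so λ ≡ 6.
  x = λ² - 7 - 3 = 36 - 10 ≡ 4; y = λ·(7 - 4) - 6 ≡ 1. → (4, 1)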